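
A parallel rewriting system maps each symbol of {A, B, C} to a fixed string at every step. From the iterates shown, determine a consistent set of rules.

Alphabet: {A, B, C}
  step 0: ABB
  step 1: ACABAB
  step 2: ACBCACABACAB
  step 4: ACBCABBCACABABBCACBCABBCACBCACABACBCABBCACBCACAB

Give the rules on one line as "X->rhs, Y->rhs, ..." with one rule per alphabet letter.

  step 1 ⇒ step 2: ACABAB ⇒ AC·BC·AC·AB·AC·AB
    A ↦ AC
    B ↦ AB
    C ↦ BC

A->AC, B->AB, C->BC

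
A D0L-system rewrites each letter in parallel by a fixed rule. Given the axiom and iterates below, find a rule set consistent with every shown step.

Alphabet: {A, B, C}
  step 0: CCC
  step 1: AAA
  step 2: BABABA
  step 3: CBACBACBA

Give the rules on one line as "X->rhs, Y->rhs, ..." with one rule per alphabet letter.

  step 2 ⇒ step 3: BABABA ⇒ C·BA·C·BA·C·BA
    A ↦ BA
    B ↦ C
  step 0 ⇒ step 1: CCC ⇒ A·A·A
    C ↦ A

A->BA, B->C, C->A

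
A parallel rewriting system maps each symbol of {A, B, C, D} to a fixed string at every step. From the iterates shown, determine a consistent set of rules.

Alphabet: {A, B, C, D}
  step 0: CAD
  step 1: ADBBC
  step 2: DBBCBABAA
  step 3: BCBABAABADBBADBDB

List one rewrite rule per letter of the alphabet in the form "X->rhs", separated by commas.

A->DB, B->BA, C->A, D->BC

  step 2 ⇒ step 3: DBBCBABAA ⇒ BC·BA·BA·A·BA·DB·BA·DB·DB
    A ↦ DB
    B ↦ BA
    C ↦ A
    D ↦ BC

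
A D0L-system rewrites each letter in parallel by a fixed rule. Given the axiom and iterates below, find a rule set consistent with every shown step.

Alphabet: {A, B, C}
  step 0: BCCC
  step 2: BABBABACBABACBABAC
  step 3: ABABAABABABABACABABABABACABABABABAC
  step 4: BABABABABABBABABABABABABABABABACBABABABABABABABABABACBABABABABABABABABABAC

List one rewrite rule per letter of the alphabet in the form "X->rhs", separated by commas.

  step 3 ⇒ step 4: ABABAABABABABACABABABABACABABABABAC ⇒ BAB·A·BAB·A·BAB·BAB·A·BAB·A·BAB·A·BAB·A·BAB·AC·BAB·A·BAB·A·BAB·A·BAB·A·BAB·AC·BAB·A·BAB·A·BAB·A·BAB·A·BAB·AC
    A ↦ BAB
    B ↦ A
    C ↦ AC

A->BAB, B->A, C->AC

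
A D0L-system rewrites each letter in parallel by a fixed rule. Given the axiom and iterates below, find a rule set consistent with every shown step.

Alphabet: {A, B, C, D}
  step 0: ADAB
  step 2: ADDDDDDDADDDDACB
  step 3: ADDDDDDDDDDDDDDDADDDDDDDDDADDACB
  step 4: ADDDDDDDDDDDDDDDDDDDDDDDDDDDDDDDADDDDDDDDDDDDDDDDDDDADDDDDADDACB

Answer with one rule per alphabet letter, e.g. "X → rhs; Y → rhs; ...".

  step 3 ⇒ step 4: ADDDDDDDDDDDDDDDADDDDDDDDDADDACB ⇒ AD·DD·DD·DD·DD·DD·DD·DD·DD·DD·DD·DD·DD·DD·DD·DD·AD·DD·DD·DD·DD·DD·DD·DD·DD·DD·AD·DD·DD·AD·DA·CB
    A ↦ AD
    B ↦ CB
    C ↦ DA
    D ↦ DD

A->AD, B->CB, C->DA, D->DD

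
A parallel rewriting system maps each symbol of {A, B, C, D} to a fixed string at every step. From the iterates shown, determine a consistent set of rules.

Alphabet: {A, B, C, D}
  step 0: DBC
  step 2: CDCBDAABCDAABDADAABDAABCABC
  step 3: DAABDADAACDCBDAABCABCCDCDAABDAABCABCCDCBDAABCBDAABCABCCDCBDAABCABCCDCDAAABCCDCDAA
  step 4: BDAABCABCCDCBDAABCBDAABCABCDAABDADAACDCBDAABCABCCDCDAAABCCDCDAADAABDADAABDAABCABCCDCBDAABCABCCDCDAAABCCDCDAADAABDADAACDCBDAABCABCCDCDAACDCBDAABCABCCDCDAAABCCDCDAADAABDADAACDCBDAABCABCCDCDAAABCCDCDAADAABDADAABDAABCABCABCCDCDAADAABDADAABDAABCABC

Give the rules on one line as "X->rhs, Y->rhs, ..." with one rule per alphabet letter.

A->ABC, B->CDC, C->DAA, D->BDA

  step 3 ⇒ step 4: DAABDADAACDCBDAABCABCCDCDAABDAABCABCCDCBDAABCBDAABCABCCDCBDAABCABCCDCDAAABCCDCDAA ⇒ BDA·ABC·ABC·CDC·BDA·ABC·BDA·ABC·ABC·DAA·BDA·DAA·CDC·BDA·ABC·ABC·CDC·DAA·ABC·CDC·DAA·DAA·BDA·DAA·BDA·ABC·ABC·CDC·BDA·ABC·ABC·CDC·DAA·ABC·CDC·DAA·DAA·BDA·DAA·CDC·BDA·ABC·ABC·CDC·DAA·CDC·BDA·ABC·ABC·CDC·DAA·ABC·CDC·DAA·DAA·BDA·DAA·CDC·BDA·ABC·ABC·CDC·DAA·ABC·CDC·DAA·DAA·BDA·DAA·BDA·ABC·ABC·ABC·CDC·DAA·DAA·BDA·DAA·BDA·ABC·ABC
    A ↦ ABC
    B ↦ CDC
    C ↦ DAA
    D ↦ BDA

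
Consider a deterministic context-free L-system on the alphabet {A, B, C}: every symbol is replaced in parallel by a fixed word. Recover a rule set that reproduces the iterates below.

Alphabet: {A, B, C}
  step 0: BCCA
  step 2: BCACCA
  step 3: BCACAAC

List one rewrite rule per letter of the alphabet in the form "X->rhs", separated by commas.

  step 2 ⇒ step 3: BCACCA ⇒ BC·A·C·A·A·C
    A ↦ C
    B ↦ BC
    C ↦ A

A->C, B->BC, C->A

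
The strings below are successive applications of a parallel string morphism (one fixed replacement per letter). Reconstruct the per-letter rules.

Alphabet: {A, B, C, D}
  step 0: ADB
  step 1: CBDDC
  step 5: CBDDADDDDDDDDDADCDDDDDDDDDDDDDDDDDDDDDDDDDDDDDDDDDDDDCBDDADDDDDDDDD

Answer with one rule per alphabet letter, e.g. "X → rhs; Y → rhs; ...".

A->CB, B->C, C->AD, D->DD

  step 0 ⇒ step 1: ADB ⇒ CB·DD·C
    A ↦ CB
    B ↦ C
    D ↦ DD
    C ↦ AD  (constrained at step 1)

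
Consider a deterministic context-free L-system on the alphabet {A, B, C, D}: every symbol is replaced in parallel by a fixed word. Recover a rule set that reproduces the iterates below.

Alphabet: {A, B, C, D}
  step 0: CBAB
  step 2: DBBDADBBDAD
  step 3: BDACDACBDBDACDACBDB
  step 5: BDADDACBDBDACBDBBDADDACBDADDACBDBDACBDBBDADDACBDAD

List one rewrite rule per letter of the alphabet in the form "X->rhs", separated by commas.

  step 2 ⇒ step 3: DBBDADBBDAD ⇒ B·DAC·DAC·B·D·B·DAC·DAC·B·D·B
    A ↦ D
    B ↦ DAC
    D ↦ B
    C ↦ AD  (constrained at step 0)

A->D, B->DAC, C->AD, D->B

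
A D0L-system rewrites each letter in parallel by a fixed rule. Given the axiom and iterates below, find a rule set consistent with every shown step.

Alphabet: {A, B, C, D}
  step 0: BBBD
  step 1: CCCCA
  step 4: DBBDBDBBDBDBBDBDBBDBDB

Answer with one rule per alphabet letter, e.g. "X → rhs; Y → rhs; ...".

  step 0 ⇒ step 1: BBBD ⇒ C·C·C·CA
    B ↦ C
    D ↦ CA
    A ↦ B  (constrained at step 1)
    C ↦ DB  (constrained at step 1)

A->B, B->C, C->DB, D->CA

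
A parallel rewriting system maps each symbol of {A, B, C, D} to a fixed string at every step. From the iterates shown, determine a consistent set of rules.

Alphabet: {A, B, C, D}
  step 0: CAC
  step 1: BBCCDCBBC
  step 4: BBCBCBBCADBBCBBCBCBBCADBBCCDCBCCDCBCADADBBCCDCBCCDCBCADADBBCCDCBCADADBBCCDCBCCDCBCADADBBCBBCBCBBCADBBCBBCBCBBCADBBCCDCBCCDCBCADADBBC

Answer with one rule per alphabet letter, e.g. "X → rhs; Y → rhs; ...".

  step 0 ⇒ step 1: CAC ⇒ BBC·CDC·BBC
    A ↦ CDC
    C ↦ BBC
    B ↦ AD  (constrained at step 1)
    D ↦ BC  (constrained at step 1)

A->CDC, B->AD, C->BBC, D->BC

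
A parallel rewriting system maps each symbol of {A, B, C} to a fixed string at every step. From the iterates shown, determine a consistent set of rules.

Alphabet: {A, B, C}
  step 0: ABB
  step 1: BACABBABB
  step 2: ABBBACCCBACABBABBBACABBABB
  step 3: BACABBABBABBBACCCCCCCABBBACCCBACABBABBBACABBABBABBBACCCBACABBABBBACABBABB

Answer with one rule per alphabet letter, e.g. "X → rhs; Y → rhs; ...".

  step 2 ⇒ step 3: ABBBACCCBACABBABBBACABBABB ⇒ BAC·ABB·ABB·ABB·BAC·CC·CC·CC·ABB·BAC·CC·BAC·ABB·ABB·BAC·ABB·ABB·ABB·BAC·CC·BAC·ABB·ABB·BAC·ABB·ABB
    A ↦ BAC
    B ↦ ABB
    C ↦ CC

A->BAC, B->ABB, C->CC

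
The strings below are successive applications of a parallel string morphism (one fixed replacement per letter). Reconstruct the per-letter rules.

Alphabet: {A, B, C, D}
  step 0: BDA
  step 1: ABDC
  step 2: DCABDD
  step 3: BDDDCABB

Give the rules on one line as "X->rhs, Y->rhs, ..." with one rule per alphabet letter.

  step 2 ⇒ step 3: DCABDD ⇒ B·DD·DC·A·B·B
    A ↦ DC
    B ↦ A
    C ↦ DD
    D ↦ B

A->DC, B->A, C->DD, D->B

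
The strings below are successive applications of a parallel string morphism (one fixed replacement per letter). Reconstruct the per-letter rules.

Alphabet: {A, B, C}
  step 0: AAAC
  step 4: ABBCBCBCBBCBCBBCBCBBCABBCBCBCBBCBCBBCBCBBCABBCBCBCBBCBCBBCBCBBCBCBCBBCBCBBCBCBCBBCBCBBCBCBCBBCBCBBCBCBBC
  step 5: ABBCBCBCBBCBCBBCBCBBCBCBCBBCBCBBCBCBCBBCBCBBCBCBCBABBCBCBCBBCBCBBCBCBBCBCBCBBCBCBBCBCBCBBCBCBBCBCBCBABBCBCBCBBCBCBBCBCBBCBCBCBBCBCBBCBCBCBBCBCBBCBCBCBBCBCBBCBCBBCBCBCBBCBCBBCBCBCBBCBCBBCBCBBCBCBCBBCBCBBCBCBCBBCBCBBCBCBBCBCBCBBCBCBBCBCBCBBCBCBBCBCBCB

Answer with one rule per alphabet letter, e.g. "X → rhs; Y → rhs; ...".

  step 4 ⇒ step 5: ABBCBCBCBBCBCBBCBCBBCABBCBCBCBBCBCBBCBCBBCABBCBCBCBBCBCBBCBCBBCBCBCBBCBCBBCBCBCBBCBCBBCBCBCBBCBCBBCBCBBC ⇒ AB·BC·BC·BCB·BC·BCB·BC·BCB·BC·BC·BCB·BC·BCB·BC·BC·BCB·BC·BCB·BC·BC·BCB·AB·BC·BC·BCB·BC·BCB·BC·BCB·BC·BC·BCB·BC·BCB·BC·BC·BCB·BC·BCB·BC·BC·BCB·AB·BC·BC·BCB·BC·BCB·BC·BCB·BC·BC·BCB·BC·BCB·BC·BC·BCB·BC·BCB·BC·BC·BCB·BC·BCB·BC·BCB·BC·BC·BCB·BC·BCB·BC·BC·BCB·BC·BCB·BC·BCB·BC·BC·BCB·BC·BCB·BC·BC·BCB·BC·BCB·BC·BCB·BC·BC·BCB·BC·BCB·BC·BC·BCB·BC·BCB·BC·BC·BCB
    A ↦ AB
    B ↦ BC
    C ↦ BCB

A->AB, B->BC, C->BCB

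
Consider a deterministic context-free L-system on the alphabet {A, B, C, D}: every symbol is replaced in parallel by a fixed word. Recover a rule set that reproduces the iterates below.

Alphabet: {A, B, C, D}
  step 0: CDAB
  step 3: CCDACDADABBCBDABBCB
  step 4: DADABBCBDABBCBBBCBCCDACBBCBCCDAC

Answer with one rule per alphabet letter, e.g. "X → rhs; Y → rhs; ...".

A->CB, B->C, C->DA, D->BB

  step 3 ⇒ step 4: CCDACDADABBCBDABBCB ⇒ DA·DA·BB·CB·DA·BB·CB·BB·CB·C·C·DA·C·BB·CB·C·C·DA·C
    A ↦ CB
    B ↦ C
    C ↦ DA
    D ↦ BB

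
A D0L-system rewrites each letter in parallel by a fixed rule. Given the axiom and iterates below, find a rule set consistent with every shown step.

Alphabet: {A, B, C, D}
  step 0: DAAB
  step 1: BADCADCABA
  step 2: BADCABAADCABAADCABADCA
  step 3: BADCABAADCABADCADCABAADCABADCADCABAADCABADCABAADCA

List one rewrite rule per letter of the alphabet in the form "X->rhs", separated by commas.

  step 2 ⇒ step 3: BADCABAADCABAADCABADCA ⇒ BA·DCA·BA·A·DCA·BA·DCA·DCA·BA·A·DCA·BA·DCA·DCA·BA·A·DCA·BA·DCA·BA·A·DCA
    A ↦ DCA
    B ↦ BA
    C ↦ A
    D ↦ BA

A->DCA, B->BA, C->A, D->BA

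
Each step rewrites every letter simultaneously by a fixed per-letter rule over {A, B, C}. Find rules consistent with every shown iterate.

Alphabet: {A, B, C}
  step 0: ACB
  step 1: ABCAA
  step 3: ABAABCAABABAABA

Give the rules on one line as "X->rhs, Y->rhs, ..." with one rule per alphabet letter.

A->AB, B->A, C->CA

  step 0 ⇒ step 1: ACB ⇒ AB·CA·A
    A ↦ AB
    B ↦ A
    C ↦ CA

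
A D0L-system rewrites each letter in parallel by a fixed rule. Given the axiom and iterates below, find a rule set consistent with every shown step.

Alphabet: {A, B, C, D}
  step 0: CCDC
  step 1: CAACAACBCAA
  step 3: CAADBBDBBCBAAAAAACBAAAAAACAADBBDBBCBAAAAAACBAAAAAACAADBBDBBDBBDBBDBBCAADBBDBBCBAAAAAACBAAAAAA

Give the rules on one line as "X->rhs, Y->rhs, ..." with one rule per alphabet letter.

  step 0 ⇒ step 1: CCDC ⇒ CAA·CAA·CB·CAA
    C ↦ CAA
    D ↦ CB
    A ↦ DBB  (constrained at step 1)
    B ↦ AAA  (constrained at step 1)

A->DBB, B->AAA, C->CAA, D->CB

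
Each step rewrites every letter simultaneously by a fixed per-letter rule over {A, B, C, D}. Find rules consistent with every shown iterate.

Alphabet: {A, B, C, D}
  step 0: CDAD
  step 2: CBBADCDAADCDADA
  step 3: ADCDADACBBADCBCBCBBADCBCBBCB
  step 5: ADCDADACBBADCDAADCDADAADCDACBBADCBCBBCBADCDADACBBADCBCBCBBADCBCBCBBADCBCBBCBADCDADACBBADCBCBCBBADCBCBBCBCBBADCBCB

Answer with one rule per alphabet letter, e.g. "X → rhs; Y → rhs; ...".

  step 2 ⇒ step 3: CBBADCDAADCDADA ⇒ ADC·DA·DA·CB·B·ADC·B·CB·CB·B·ADC·B·CB·B·CB
    A ↦ CB
    B ↦ DA
    C ↦ ADC
    D ↦ B

A->CB, B->DA, C->ADC, D->B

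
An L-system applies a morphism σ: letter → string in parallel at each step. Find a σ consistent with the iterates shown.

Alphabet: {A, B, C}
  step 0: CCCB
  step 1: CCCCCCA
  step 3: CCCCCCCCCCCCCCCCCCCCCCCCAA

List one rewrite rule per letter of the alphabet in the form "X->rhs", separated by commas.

  step 0 ⇒ step 1: CCCB ⇒ CC·CC·CC·A
    B ↦ A
    C ↦ CC
    A ↦ BB  (constrained at step 1)

A->BB, B->A, C->CC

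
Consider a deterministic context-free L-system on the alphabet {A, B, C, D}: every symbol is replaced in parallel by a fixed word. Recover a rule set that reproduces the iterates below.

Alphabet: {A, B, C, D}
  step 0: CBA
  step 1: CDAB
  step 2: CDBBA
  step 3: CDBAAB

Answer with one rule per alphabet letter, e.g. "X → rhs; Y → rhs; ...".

  step 2 ⇒ step 3: CDBBA ⇒ CD·B·A·A·B
    A ↦ B
    B ↦ A
    C ↦ CD
    D ↦ B

A->B, B->A, C->CD, D->B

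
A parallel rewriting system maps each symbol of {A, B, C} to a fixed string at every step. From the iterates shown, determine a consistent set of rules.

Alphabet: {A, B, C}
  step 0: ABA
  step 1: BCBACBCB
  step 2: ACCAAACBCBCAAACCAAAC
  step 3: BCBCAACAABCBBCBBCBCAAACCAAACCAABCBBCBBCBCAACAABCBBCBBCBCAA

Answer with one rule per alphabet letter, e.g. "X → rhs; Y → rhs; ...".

A->BCB, B->AC, C->CAA

  step 2 ⇒ step 3: ACCAAACBCBCAAACCAAAC ⇒ BCB·CAA·CAA·BCB·BCB·BCB·CAA·AC·CAA·AC·CAA·BCB·BCB·BCB·CAA·CAA·BCB·BCB·BCB·CAA
    A ↦ BCB
    B ↦ AC
    C ↦ CAA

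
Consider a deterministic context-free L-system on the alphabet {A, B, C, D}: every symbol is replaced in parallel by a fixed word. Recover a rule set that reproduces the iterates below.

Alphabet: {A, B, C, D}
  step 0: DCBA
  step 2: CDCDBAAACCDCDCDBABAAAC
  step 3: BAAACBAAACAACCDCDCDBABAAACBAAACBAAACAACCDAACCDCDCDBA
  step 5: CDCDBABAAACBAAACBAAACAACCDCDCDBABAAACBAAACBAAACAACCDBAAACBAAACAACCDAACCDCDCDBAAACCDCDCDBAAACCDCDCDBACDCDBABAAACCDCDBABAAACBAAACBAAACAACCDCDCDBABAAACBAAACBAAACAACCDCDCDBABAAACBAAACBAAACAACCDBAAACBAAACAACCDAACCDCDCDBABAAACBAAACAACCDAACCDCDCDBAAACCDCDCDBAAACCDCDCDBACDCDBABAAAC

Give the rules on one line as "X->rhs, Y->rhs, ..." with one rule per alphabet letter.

  step 2 ⇒ step 3: CDCDBAAACCDCDCDBABAAAC ⇒ BA·AAC·BA·AAC·AAC·CD·CD·CD·BA·BA·AAC·BA·AAC·BA·AAC·AAC·CD·AAC·CD·CD·CD·BA
    A ↦ CD
    B ↦ AAC
    C ↦ BA
    D ↦ AAC

A->CD, B->AAC, C->BA, D->AAC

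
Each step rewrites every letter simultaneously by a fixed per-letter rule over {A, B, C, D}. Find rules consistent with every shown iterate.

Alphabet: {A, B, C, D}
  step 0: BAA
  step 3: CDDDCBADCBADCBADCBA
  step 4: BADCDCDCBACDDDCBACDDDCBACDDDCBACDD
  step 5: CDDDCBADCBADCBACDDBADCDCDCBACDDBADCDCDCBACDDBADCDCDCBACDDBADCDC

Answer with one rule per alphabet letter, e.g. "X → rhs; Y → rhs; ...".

A->DD, B->C, C->BA, D->DC

  step 4 ⇒ step 5: BADCDCDCBACDDDCBACDDDCBACDDDCBACDD ⇒ C·DD·DC·BA·DC·BA·DC·BA·C·DD·BA·DC·DC·DC·BA·C·DD·BA·DC·DC·DC·BA·C·DD·BA·DC·DC·DC·BA·C·DD·BA·DC·DC
    A ↦ DD
    B ↦ C
    C ↦ BA
    D ↦ DC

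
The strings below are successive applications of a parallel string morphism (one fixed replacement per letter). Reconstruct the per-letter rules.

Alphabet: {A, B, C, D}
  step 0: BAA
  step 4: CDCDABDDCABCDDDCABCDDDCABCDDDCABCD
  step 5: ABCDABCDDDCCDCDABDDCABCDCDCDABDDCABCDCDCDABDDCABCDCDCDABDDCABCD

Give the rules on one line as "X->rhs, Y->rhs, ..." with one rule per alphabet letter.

A->DD, B->C, C->AB, D->CD

  step 4 ⇒ step 5: CDCDABDDCABCDDDCABCDDDCABCDDDCABCD ⇒ AB·CD·AB·CD·DD·C·CD·CD·AB·DD·C·AB·CD·CD·CD·AB·DD·C·AB·CD·CD·CD·AB·DD·C·AB·CD·CD·CD·AB·DD·C·AB·CD
    A ↦ DD
    B ↦ C
    C ↦ AB
    D ↦ CD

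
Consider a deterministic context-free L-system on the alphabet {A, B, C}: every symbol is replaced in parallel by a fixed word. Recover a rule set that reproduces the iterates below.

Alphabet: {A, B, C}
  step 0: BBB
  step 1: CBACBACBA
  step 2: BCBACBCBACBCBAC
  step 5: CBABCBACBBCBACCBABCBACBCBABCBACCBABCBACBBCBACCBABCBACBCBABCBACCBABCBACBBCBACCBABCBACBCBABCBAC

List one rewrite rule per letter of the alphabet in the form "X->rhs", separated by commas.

  step 1 ⇒ step 2: CBACBACBA ⇒ B·CBA·C·B·CBA·C·B·CBA·C
    A ↦ C
    B ↦ CBA
    C ↦ B

A->C, B->CBA, C->B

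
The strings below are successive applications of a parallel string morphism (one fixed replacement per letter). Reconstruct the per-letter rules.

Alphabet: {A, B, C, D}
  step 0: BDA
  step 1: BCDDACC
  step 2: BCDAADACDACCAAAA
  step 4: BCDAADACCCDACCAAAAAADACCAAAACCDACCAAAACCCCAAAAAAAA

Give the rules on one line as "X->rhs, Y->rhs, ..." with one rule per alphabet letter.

A->C, B->BCD, C->AA, D->DAC

  step 1 ⇒ step 2: BCDDACC ⇒ BCD·AA·DAC·DAC·C·AA·AA
    A ↦ C
    B ↦ BCD
    C ↦ AA
    D ↦ DAC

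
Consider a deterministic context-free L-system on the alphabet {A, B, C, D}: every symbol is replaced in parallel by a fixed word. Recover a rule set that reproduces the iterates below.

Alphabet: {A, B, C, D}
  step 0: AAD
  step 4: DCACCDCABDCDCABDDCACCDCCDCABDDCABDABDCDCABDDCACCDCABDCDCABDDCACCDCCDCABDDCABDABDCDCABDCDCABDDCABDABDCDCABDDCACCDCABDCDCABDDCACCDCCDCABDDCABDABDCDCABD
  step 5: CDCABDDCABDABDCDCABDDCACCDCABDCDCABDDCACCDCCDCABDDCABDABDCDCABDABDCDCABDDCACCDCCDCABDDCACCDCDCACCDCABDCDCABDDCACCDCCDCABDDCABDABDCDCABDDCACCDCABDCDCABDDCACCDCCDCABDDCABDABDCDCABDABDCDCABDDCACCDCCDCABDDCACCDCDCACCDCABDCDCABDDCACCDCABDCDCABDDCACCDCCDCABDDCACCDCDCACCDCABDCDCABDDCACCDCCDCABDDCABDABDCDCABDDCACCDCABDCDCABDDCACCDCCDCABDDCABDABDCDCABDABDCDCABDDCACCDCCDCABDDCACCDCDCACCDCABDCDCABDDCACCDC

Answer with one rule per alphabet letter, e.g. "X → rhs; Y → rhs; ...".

  step 4 ⇒ step 5: DCACCDCABDCDCABDDCACCDCCDCABDDCABDABDCDCABDDCACCDCABDCDCABDDCACCDCCDCABDDCABDABDCDCABDCDCABDDCABDABDCDCABDDCACCDCABDCDCABDDCACCDCCDCABDDCABDABDCDCABD ⇒ CDC·ABD·DC·ABD·ABD·CDC·ABD·DC·AC·CDC·ABD·CDC·ABD·DC·AC·CDC·CDC·ABD·DC·ABD·ABD·CDC·ABD·ABD·CDC·ABD·DC·AC·CDC·CDC·ABD·DC·AC·CDC·DC·AC·CDC·ABD·CDC·ABD·DC·AC·CDC·CDC·ABD·DC·ABD·ABD·CDC·ABD·DC·AC·CDC·ABD·CDC·ABD·DC·AC·CDC·CDC·ABD·DC·ABD·ABD·CDC·ABD·ABD·CDC·ABD·DC·AC·CDC·CDC·ABD·DC·AC·CDC·DC·AC·CDC·ABD·CDC·ABD·DC·AC·CDC·ABD·CDC·ABD·DC·AC·CDC·CDC·ABD·DC·AC·CDC·DC·AC·CDC·ABD·CDC·ABD·DC·AC·CDC·CDC·ABD·DC·ABD·ABD·CDC·ABD·DC·AC·CDC·ABD·CDC·ABD·DC·AC·CDC·CDC·ABD·DC·ABD·ABD·CDC·ABD·ABD·CDC·ABD·DC·AC·CDC·CDC·ABD·DC·AC·CDC·DC·AC·CDC·ABD·CDC·ABD·DC·AC·CDC
    A ↦ DC
    B ↦ AC
    C ↦ ABD
    D ↦ CDC

A->DC, B->AC, C->ABD, D->CDC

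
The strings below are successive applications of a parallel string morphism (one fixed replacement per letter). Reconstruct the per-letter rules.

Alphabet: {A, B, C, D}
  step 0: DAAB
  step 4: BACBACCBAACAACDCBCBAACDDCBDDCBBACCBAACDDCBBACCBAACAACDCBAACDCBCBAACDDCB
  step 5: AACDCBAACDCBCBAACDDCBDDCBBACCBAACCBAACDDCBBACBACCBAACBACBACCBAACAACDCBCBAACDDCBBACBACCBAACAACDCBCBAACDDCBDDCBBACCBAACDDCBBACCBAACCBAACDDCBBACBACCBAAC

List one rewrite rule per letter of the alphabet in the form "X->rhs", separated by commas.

A->D, B->AAC, C->CB, D->BAC

  step 4 ⇒ step 5: BACBACCBAACAACDCBCBAACDDCBDDCBBACCBAACDDCBBACCBAACAACDCBAACDCBCBAACDDCB ⇒ AAC·D·CB·AAC·D·CB·CB·AAC·D·D·CB·D·D·CB·BAC·CB·AAC·CB·AAC·D·D·CB·BAC·BAC·CB·AAC·BAC·BAC·CB·AAC·AAC·D·CB·CB·AAC·D·D·CB·BAC·BAC·CB·AAC·AAC·D·CB·CB·AAC·D·D·CB·D·D·CB·BAC·CB·AAC·D·D·CB·BAC·CB·AAC·CB·AAC·D·D·CB·BAC·BAC·CB·AAC
    A ↦ D
    B ↦ AAC
    C ↦ CB
    D ↦ BAC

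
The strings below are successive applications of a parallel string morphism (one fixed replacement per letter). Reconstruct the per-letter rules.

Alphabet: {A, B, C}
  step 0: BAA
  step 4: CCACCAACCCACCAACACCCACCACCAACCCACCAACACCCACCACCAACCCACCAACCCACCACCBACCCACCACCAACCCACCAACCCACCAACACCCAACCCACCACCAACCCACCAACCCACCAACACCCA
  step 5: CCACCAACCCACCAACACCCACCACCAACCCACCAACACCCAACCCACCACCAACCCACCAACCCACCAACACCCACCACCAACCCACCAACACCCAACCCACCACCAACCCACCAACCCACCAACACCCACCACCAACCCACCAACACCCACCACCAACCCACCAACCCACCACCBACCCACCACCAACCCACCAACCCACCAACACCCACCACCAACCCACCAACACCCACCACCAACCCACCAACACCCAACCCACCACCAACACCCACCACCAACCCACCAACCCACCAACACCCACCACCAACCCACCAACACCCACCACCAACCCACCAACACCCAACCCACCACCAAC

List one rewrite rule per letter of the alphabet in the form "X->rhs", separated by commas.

A->AC, B->CCB, C->CCA

  step 4 ⇒ step 5: CCACCAACCCACCAACACCCACCACCAACCCACCAACACCCACCACCAACCCACCAACCCACCACCBACCCACCACCAACCCACCAACCCACCAACACCCAACCCACCACCAACCCACCAACCCACCAACACCCA ⇒ CCA·CCA·AC·CCA·CCA·AC·AC·CCA·CCA·CCA·AC·CCA·CCA·AC·AC·CCA·AC·CCA·CCA·CCA·AC·CCA·CCA·AC·CCA·CCA·AC·AC·CCA·CCA·CCA·AC·CCA·CCA·AC·AC·CCA·AC·CCA·CCA·CCA·AC·CCA·CCA·AC·CCA·CCA·AC·AC·CCA·CCA·CCA·AC·CCA·CCA·AC·AC·CCA·CCA·CCA·AC·CCA·CCA·AC·CCA·CCA·CCB·AC·CCA·CCA·CCA·AC·CCA·CCA·AC·CCA·CCA·AC·AC·CCA·CCA·CCA·AC·CCA·CCA·AC·AC·CCA·CCA·CCA·AC·CCA·CCA·AC·AC·CCA·AC·CCA·CCA·CCA·AC·AC·CCA·CCA·CCA·AC·CCA·CCA·AC·CCA·CCA·AC·AC·CCA·CCA·CCA·AC·CCA·CCA·AC·AC·CCA·CCA·CCA·AC·CCA·CCA·AC·AC·CCA·AC·CCA·CCA·CCA·AC
    A ↦ AC
    B ↦ CCB
    C ↦ CCA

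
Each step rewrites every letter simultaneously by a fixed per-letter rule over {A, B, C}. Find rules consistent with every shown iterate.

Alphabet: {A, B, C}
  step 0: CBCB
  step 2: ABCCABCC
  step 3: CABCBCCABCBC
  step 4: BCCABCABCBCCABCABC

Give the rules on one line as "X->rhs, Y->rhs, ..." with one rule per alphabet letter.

  step 3 ⇒ step 4: CABCBCCABCBC ⇒ BC·C·A·BC·A·BC·BC·C·A·BC·A·BC
    A ↦ C
    B ↦ A
    C ↦ BC

A->C, B->A, C->BC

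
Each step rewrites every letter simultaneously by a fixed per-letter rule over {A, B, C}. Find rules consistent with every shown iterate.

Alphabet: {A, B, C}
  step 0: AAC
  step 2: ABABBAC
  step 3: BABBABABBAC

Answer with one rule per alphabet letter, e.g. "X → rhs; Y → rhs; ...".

  step 2 ⇒ step 3: ABABBAC ⇒ B·AB·B·AB·AB·B·AC
    A ↦ B
    B ↦ AB
    C ↦ AC

A->B, B->AB, C->AC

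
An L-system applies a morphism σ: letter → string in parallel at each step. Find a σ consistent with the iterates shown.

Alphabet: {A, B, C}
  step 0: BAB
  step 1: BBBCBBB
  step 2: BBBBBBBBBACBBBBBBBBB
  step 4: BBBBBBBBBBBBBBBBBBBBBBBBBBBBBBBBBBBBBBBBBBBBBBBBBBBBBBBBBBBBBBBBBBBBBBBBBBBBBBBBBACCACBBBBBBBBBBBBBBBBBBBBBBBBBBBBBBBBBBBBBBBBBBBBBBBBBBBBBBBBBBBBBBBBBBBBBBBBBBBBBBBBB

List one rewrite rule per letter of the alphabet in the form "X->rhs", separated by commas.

A->C, B->BBB, C->AC

  step 1 ⇒ step 2: BBBCBBB ⇒ BBB·BBB·BBB·AC·BBB·BBB·BBB
    B ↦ BBB
    C ↦ AC
  step 0 ⇒ step 1: BAB ⇒ BBB·C·BBB
    A ↦ C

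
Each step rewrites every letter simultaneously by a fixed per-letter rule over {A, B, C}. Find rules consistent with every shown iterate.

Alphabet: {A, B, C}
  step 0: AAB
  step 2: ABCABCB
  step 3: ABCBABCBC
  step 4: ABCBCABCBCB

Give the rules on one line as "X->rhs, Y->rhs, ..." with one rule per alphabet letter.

A->AB, B->C, C->B

  step 3 ⇒ step 4: ABCBABCBC ⇒ AB·C·B·C·AB·C·B·C·B
    A ↦ AB
    B ↦ C
    C ↦ B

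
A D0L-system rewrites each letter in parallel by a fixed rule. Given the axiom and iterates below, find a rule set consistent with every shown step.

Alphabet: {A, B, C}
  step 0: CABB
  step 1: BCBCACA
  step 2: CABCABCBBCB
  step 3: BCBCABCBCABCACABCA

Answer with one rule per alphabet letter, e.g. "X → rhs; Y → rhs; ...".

  step 2 ⇒ step 3: CABCABCBBCB ⇒ B·CB·CA·B·CB·CA·B·CA·CA·B·CA
    A ↦ CB
    B ↦ CA
    C ↦ B

A->CB, B->CA, C->B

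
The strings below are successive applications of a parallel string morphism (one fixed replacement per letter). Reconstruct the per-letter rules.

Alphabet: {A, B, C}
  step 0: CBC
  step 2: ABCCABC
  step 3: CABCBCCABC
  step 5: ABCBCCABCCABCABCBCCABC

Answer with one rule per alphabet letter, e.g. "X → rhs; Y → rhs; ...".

  step 2 ⇒ step 3: ABCCABC ⇒ C·A·BC·BC·C·A·BC
    A ↦ C
    B ↦ A
    C ↦ BC

A->C, B->A, C->BC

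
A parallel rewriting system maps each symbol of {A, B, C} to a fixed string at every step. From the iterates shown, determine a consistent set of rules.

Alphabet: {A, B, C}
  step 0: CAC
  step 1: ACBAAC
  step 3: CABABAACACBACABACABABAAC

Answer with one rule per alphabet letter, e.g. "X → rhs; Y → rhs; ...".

A->BA, B->CA, C->AC

  step 0 ⇒ step 1: CAC ⇒ AC·BA·AC
    A ↦ BA
    C ↦ AC
    B ↦ CA  (constrained at step 1)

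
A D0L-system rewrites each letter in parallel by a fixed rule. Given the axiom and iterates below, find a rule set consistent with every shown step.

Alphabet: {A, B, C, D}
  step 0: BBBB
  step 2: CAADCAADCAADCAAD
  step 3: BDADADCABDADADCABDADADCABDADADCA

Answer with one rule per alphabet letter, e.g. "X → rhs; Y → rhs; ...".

  step 2 ⇒ step 3: CAADCAADCAADCAAD ⇒ BD·AD·AD·CA·BD·AD·AD·CA·BD·AD·AD·CA·BD·AD·AD·CA
    A ↦ AD
    C ↦ BD
    D ↦ CA
    B ↦ DA  (constrained at step 0)

A->AD, B->DA, C->BD, D->CA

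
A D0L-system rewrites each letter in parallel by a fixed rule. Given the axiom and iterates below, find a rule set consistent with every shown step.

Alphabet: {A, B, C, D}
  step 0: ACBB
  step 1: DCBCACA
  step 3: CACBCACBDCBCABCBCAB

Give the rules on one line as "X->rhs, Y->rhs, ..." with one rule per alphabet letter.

A->D, B->CA, C->CB, D->B

  step 0 ⇒ step 1: ACBB ⇒ D·CB·CA·CA
    A ↦ D
    B ↦ CA
    C ↦ CB
    D ↦ B  (constrained at step 1)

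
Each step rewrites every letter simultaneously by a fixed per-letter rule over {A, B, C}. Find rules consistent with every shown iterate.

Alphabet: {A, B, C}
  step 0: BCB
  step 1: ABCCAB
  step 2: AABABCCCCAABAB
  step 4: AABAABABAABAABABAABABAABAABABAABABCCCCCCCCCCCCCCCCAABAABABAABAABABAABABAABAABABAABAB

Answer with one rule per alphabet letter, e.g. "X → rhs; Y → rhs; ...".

  step 1 ⇒ step 2: ABCCAB ⇒ AAB·AB·CC·CC·AAB·AB
    A ↦ AAB
    B ↦ AB
    C ↦ CC

A->AAB, B->AB, C->CC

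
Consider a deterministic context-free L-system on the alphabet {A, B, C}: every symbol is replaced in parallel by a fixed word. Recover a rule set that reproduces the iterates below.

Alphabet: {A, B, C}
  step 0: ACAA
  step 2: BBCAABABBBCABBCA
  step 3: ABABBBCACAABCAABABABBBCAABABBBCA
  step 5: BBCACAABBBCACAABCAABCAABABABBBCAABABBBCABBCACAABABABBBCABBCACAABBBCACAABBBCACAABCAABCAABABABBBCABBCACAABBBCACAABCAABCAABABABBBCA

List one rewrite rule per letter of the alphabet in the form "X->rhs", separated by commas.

  step 2 ⇒ step 3: BBCAABABBBCABBCA ⇒ AB·AB·BB·CA·CA·AB·CA·AB·AB·AB·BB·CA·AB·AB·BB·CA
    A ↦ CA
    B ↦ AB
    C ↦ BB

A->CA, B->AB, C->BB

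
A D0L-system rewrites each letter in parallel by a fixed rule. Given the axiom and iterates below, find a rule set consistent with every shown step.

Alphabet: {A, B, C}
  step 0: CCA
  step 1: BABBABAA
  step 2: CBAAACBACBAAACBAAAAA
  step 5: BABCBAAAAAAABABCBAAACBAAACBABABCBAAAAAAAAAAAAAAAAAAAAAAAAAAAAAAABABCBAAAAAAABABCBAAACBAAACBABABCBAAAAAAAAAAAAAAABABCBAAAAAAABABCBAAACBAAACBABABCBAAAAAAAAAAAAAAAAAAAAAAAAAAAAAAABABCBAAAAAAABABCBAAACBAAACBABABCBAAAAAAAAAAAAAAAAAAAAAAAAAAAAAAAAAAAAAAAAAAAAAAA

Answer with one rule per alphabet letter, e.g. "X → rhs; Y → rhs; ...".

  step 1 ⇒ step 2: BABBABAA ⇒ CBA·AA·CBA·CBA·AA·CBA·AA·AA
    A ↦ AA
    B ↦ CBA
  step 0 ⇒ step 1: CCA ⇒ BAB·BAB·AA
    C ↦ BAB

A->AA, B->CBA, C->BAB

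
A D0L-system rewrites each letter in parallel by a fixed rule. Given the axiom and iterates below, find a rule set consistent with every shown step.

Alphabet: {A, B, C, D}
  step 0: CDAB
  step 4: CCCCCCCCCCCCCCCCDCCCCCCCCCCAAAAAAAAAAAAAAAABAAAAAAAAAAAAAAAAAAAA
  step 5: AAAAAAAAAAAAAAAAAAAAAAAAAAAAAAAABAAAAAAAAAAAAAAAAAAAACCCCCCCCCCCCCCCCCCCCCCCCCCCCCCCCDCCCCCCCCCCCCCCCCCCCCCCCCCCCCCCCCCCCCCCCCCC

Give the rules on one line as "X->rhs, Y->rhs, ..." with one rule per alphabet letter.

  step 4 ⇒ step 5: CCCCCCCCCCCCCCCCDCCCCCCCCCCAAAAAAAAAAAAAAAABAAAAAAAAAAAAAAAAAAAA ⇒ AA·AA·AA·AA·AA·AA·AA·AA·AA·AA·AA·AA·AA·AA·AA·AA·B·AA·AA·AA·AA·AA·AA·AA·AA·AA·AA·CC·CC·CC·CC·CC·CC·CC·CC·CC·CC·CC·CC·CC·CC·CC·CC·DCC·CC·CC·CC·CC·CC·CC·CC·CC·CC·CC·CC·CC·CC·CC·CC·CC·CC·CC·CC·CC
    A ↦ CC
    B ↦ DCC
    C ↦ AA
    D ↦ B

A->CC, B->DCC, C->AA, D->B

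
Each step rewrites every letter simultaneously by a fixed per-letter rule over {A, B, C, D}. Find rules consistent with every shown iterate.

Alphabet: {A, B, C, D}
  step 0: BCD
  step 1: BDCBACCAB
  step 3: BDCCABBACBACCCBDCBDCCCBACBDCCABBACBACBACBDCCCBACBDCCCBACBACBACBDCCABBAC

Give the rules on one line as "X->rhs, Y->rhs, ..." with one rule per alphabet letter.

A->CC, B->BDC, C->BAC, D->CAB

  step 0 ⇒ step 1: BCD ⇒ BDC·BAC·CAB
    B ↦ BDC
    C ↦ BAC
    D ↦ CAB
    A ↦ CC  (constrained at step 1)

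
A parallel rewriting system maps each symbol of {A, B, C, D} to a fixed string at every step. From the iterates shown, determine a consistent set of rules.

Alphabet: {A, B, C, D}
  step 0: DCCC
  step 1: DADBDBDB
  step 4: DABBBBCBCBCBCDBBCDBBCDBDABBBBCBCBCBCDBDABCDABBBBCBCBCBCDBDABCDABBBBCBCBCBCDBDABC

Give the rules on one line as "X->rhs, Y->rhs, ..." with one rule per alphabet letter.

  step 0 ⇒ step 1: DCCC ⇒ DA·DB·DB·DB
    C ↦ DB
    D ↦ DA
    A ↦ BBB  (constrained at step 1)
    B ↦ BC  (constrained at step 1)

A->BBB, B->BC, C->DB, D->DA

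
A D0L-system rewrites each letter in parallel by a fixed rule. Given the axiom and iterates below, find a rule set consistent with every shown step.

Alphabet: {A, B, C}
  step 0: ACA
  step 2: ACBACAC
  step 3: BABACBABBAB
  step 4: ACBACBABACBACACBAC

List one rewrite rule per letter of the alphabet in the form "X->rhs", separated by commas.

A->B, B->AC, C->AB

  step 3 ⇒ step 4: BABACBABBAB ⇒ AC·B·AC·B·AB·AC·B·AC·AC·B·AC
    A ↦ B
    B ↦ AC
    C ↦ AB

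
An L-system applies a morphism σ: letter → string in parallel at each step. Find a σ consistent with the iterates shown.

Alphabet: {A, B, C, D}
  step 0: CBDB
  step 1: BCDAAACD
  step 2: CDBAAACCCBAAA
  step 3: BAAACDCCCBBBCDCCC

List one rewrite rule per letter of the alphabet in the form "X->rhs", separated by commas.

  step 2 ⇒ step 3: CDBAAACCCBAAA ⇒ B·AAA·CD·C·C·C·B·B·B·CD·C·C·C
    A ↦ C
    B ↦ CD
    C ↦ B
    D ↦ AAA

A->C, B->CD, C->B, D->AAA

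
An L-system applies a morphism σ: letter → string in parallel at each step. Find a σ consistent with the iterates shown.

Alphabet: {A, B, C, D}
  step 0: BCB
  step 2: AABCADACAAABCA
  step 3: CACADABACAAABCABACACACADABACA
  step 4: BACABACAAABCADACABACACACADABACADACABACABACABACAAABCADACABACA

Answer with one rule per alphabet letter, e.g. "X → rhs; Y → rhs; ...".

  step 3 ⇒ step 4: CACADABACAAABCABACACACADABACA ⇒ BA·CA·BA·CA·AAB·CA·DA·CA·BA·CA·CA·CA·DA·BA·CA·DA·CA·BA·CA·BA·CA·BA·CA·AAB·CA·DA·CA·BA·CA
    A ↦ CA
    B ↦ DA
    C ↦ BA
    D ↦ AAB

A->CA, B->DA, C->BA, D->AAB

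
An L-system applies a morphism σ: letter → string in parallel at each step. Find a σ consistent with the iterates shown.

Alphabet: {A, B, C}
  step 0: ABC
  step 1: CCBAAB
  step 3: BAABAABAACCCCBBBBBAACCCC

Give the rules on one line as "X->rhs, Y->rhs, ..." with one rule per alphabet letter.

  step 0 ⇒ step 1: ABC ⇒ CC·BAA·B
    A ↦ CC
    B ↦ BAA
    C ↦ B

A->CC, B->BAA, C->B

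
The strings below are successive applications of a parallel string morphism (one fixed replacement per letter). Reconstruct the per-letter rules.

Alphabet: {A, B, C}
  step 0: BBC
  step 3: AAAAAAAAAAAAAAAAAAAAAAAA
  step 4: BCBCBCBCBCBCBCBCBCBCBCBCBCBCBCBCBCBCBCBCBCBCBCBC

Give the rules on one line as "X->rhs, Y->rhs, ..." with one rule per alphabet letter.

A->BC, B->AA, C->AA

  step 3 ⇒ step 4: AAAAAAAAAAAAAAAAAAAAAAAA ⇒ BC·BC·BC·BC·BC·BC·BC·BC·BC·BC·BC·BC·BC·BC·BC·BC·BC·BC·BC·BC·BC·BC·BC·BC
    A ↦ BC
    B ↦ AA  (constrained at step 0)
    C ↦ AA  (constrained at step 0)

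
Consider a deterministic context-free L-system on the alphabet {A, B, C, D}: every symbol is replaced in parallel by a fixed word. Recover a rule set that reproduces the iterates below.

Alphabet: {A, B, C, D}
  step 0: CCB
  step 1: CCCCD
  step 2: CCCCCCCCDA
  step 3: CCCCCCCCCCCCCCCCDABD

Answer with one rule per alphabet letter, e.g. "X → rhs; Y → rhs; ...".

  step 2 ⇒ step 3: CCCCCCCCDA ⇒ CC·CC·CC·CC·CC·CC·CC·CC·DA·BD
    A ↦ BD
    C ↦ CC
    D ↦ DA
  step 0 ⇒ step 1: CCB ⇒ CC·CC·D
    B ↦ D

A->BD, B->D, C->CC, D->DA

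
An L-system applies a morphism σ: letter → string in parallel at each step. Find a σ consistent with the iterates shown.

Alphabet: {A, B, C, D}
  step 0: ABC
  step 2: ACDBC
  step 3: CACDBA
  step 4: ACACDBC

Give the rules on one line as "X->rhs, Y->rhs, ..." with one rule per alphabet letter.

A->C, B->DB, C->A, D->C

  step 3 ⇒ step 4: CACDBA ⇒ A·C·A·C·DB·C
    A ↦ C
    B ↦ DB
    C ↦ A
    D ↦ C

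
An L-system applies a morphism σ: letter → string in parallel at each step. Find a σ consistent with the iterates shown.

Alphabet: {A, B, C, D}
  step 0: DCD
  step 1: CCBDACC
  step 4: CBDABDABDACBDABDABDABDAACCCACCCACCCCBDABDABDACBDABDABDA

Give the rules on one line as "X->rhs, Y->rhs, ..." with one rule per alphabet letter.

  step 0 ⇒ step 1: DCD ⇒ CC·BDA·CC
    C ↦ BDA
    D ↦ CC
    A ↦ C  (constrained at step 1)
    B ↦ A  (constrained at step 1)

A->C, B->A, C->BDA, D->CC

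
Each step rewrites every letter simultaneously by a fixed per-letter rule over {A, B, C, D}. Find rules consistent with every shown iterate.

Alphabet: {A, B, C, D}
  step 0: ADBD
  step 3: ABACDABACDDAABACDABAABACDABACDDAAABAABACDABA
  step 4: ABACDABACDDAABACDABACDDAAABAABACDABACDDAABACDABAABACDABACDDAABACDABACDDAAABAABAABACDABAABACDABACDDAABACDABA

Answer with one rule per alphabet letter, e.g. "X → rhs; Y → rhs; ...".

A->ABA, B->CD, C->CDD, D->A

  step 3 ⇒ step 4: ABACDABACDDAABACDABAABACDABACDDAAABAABACDABA ⇒ ABA·CD·ABA·CDD·A·ABA·CD·ABA·CDD·A·A·ABA·ABA·CD·ABA·CDD·A·ABA·CD·ABA·ABA·CD·ABA·CDD·A·ABA·CD·ABA·CDD·A·A·ABA·ABA·ABA·CD·ABA·ABA·CD·ABA·CDD·A·ABA·CD·ABA
    A ↦ ABA
    B ↦ CD
    C ↦ CDD
    D ↦ A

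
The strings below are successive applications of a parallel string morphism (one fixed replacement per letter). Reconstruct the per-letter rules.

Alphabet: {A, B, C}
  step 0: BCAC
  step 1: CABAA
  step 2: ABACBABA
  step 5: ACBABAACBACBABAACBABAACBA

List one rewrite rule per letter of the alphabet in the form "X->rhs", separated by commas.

  step 1 ⇒ step 2: CABAA ⇒ A·BA·C·BA·BA
    A ↦ BA
    B ↦ C
    C ↦ A

A->BA, B->C, C->A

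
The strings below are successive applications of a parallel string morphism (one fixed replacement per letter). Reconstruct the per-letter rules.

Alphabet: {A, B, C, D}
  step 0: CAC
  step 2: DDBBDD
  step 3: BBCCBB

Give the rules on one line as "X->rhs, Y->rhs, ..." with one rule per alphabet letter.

A->DD, B->C, C->A, D->B

  step 2 ⇒ step 3: DDBBDD ⇒ B·B·C·C·B·B
    B ↦ C
    D ↦ B
    A ↦ DD  (constrained at step 0)
    C ↦ A  (constrained at step 0)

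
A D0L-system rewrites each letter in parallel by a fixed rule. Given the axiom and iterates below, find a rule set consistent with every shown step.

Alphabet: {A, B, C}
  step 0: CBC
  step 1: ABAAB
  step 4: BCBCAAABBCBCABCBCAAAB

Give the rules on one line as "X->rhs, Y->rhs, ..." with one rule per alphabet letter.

  step 0 ⇒ step 1: CBC ⇒ AB·A·AB
    B ↦ A
    C ↦ AB
    A ↦ BC  (constrained at step 1)

A->BC, B->A, C->AB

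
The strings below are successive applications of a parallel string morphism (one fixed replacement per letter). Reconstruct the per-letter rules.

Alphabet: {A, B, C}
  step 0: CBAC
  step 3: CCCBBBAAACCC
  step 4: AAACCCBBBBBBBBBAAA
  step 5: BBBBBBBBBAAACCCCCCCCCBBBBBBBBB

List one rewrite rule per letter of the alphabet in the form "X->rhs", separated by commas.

  step 4 ⇒ step 5: AAACCCBBBBBBBBBAAA ⇒ BBB·BBB·BBB·A·A·A·C·C·C·C·C·C·C·C·C·BBB·BBB·BBB
    A ↦ BBB
    B ↦ C
    C ↦ A

A->BBB, B->C, C->A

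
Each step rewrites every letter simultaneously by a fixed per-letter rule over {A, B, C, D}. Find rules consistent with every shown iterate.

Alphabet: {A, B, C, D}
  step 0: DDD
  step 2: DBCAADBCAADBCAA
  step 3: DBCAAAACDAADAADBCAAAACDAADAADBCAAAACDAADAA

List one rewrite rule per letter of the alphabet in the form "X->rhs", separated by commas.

A->DAA, B->CAA, C->AAC, D->DB

  step 2 ⇒ step 3: DBCAADBCAADBCAA ⇒ DB·CAA·AAC·DAA·DAA·DB·CAA·AAC·DAA·DAA·DB·CAA·AAC·DAA·DAA
    A ↦ DAA
    B ↦ CAA
    C ↦ AAC
    D ↦ DB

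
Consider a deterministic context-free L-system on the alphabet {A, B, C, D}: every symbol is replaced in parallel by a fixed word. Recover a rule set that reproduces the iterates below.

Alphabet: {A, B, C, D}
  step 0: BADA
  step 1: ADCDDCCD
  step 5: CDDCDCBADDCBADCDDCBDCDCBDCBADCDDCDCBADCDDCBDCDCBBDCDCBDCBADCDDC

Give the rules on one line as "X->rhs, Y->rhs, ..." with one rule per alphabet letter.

A->CD, B->AD, C->B, D->DC

  step 0 ⇒ step 1: BADA ⇒ AD·CD·DC·CD
    A ↦ CD
    B ↦ AD
    D ↦ DC
    C ↦ B  (constrained at step 1)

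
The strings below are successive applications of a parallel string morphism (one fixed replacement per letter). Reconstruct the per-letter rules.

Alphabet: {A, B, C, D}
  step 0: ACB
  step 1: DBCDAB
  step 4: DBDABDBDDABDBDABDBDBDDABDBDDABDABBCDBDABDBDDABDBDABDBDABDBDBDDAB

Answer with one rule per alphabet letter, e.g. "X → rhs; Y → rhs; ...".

A->D, B->DAB, C->BC, D->DB

  step 0 ⇒ step 1: ACB ⇒ D·BC·DAB
    A ↦ D
    B ↦ DAB
    C ↦ BC
    D ↦ DB  (constrained at step 1)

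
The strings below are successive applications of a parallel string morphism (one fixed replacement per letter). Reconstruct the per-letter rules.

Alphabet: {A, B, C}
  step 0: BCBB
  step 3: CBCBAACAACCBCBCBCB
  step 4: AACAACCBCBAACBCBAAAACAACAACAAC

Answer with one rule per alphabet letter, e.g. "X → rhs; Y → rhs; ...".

A->CB, B->C, C->AA

  step 3 ⇒ step 4: CBCBAACAACCBCBCBCB ⇒ AA·C·AA·C·CB·CB·AA·CB·CB·AA·AA·C·AA·C·AA·C·AA·C
    A ↦ CB
    B ↦ C
    C ↦ AA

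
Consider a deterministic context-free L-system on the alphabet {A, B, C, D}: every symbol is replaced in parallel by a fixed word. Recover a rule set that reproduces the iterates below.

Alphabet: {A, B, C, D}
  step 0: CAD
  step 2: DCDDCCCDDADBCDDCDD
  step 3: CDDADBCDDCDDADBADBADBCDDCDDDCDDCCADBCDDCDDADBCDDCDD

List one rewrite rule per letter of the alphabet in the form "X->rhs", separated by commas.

A->D, B->CC, C->ADB, D->CDD

  step 2 ⇒ step 3: DCDDCCCDDADBCDDCDD ⇒ CDD·ADB·CDD·CDD·ADB·ADB·ADB·CDD·CDD·D·CDD·CC·ADB·CDD·CDD·ADB·CDD·CDD
    A ↦ D
    B ↦ CC
    C ↦ ADB
    D ↦ CDD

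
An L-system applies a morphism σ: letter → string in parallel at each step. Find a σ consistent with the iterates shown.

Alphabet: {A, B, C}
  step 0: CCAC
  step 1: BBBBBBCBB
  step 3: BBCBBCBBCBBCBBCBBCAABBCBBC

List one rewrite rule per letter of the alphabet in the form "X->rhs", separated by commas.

A->BBC, B->A, C->BB

  step 0 ⇒ step 1: CCAC ⇒ BB·BB·BBC·BB
    A ↦ BBC
    C ↦ BB
    B ↦ A  (constrained at step 1)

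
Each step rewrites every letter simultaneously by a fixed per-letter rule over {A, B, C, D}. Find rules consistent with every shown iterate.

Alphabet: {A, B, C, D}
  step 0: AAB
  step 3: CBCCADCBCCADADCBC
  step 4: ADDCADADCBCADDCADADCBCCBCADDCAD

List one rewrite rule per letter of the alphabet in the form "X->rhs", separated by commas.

A->CB, B->DC, C->AD, D->C

  step 3 ⇒ step 4: CBCCADCBCCADADCBC ⇒ AD·DC·AD·AD·CB·C·AD·DC·AD·AD·CB·C·CB·C·AD·DC·AD
    A ↦ CB
    B ↦ DC
    C ↦ AD
    D ↦ C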